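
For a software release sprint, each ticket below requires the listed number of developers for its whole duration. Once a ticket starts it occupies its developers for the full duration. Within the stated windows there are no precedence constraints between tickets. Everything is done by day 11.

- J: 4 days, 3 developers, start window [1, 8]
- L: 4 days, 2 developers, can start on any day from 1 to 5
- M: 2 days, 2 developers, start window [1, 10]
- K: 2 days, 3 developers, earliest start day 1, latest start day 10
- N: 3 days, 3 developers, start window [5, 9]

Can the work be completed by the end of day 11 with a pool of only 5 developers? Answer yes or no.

yes

Schedule J@1, L@1, M@5, K@5, N@7: d1:5  d2:5  d3:5  d4:5  d5:5  d6:5  d7:3  d8:3  d9:3  d10:0  d11:0 — peak 5 ≤ 5.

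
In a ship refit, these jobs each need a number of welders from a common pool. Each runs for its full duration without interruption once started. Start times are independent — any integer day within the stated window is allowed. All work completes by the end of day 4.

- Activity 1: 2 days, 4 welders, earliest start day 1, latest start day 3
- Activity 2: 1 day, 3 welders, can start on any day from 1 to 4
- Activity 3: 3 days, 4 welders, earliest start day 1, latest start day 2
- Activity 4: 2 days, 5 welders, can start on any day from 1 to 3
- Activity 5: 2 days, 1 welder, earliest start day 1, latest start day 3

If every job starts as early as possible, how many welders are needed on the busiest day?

17

Early-start schedule: Activity 1@1, Activity 2@1, Activity 3@1, Activity 4@1, Activity 5@1.
Load per day: day 1: 17, day 2: 14, day 3: 4, day 4: 0.
Peak is 17.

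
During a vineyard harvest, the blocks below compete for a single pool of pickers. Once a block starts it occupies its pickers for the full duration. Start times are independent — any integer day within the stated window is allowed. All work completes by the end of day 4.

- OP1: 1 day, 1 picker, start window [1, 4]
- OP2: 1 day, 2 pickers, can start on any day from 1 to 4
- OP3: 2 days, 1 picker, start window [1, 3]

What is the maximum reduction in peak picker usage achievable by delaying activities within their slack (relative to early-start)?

Early-start peak: d1:4  d2:1  d3:0  d4:0 ⇒ 4.
Leveled (OP1@1, OP2@2, OP3@3): d1:1  d2:2  d3:1  d4:1 ⇒ 2.
Reduction 4 − 2 = 2.

2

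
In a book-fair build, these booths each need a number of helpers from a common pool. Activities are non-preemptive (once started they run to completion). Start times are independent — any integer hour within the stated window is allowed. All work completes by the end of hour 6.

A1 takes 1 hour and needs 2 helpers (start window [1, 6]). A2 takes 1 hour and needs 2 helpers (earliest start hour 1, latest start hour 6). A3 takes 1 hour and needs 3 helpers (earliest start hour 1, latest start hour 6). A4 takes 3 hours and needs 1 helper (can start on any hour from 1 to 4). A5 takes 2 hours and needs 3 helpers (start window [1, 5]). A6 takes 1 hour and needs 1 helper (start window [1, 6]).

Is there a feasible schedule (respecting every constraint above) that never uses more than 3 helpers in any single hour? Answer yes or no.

yes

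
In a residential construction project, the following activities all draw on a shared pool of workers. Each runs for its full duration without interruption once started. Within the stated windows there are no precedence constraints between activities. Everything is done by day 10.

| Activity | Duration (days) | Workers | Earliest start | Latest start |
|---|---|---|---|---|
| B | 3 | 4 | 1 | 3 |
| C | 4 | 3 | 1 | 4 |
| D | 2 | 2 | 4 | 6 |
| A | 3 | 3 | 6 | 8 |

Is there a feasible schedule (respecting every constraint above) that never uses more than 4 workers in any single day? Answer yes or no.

The minimum achievable peak is 5; 4 < 5, so no feasible schedule stays within the cap.

no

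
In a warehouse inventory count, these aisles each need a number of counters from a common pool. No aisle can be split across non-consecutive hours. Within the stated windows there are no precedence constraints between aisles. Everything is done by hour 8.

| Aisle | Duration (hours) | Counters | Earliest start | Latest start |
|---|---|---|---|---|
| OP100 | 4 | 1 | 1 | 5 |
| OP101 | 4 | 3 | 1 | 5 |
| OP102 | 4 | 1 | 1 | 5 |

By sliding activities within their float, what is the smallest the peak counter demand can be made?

Early-start (OP100@1, OP101@1, OP102@1) gives peak 5: h1:5  h2:5  h3:5  h4:5  h5:0  h6:0  h7:0  h8:0.
Shift OP101→5.
Schedule OP100@1, OP101@5, OP102@1: h1:2  h2:2  h3:2  h4:2  h5:3  h6:3  h7:3  h8:3 — peak 3.
Total counter-hours = 20 over 8 hours ⇒ peak ≥ ⌈20/8⌉ = 3, so 3 is optimal.

3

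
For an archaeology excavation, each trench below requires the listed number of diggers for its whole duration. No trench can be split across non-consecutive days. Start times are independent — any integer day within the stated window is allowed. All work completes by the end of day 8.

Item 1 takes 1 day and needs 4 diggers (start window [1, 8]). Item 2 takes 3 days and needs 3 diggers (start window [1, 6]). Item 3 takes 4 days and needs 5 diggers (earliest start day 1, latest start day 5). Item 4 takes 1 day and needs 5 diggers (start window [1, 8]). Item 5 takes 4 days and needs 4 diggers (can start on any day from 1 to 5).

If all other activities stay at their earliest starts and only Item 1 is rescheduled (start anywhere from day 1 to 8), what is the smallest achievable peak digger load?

Item 1@1: d1:21  d2:12  d3:12  d4:9  d5:0  d6:0  d7:0  d8:0 → peak 21
Item 1@2: d1:17  d2:16  d3:12  d4:9  d5:0  d6:0  d7:0  d8:0 → peak 17
Item 1@3: d1:17  d2:12  d3:16  d4:9  d5:0  d6:0  d7:0  d8:0 → peak 17
Item 1@4: d1:17  d2:12  d3:12  d4:13  d5:0  d6:0  d7:0  d8:0 → peak 17
Item 1@5: d1:17  d2:12  d3:12  d4:9  d5:4  d6:0  d7:0  d8:0 → peak 17
Item 1@6: d1:17  d2:12  d3:12  d4:9  d5:0  d6:4  d7:0  d8:0 → peak 17
Item 1@7: d1:17  d2:12  d3:12  d4:9  d5:0  d6:0  d7:4  d8:0 → peak 17
Item 1@8: d1:17  d2:12  d3:12  d4:9  d5:0  d6:0  d7:0  d8:4 → peak 17
Best is Item 1@2, peak 17.

17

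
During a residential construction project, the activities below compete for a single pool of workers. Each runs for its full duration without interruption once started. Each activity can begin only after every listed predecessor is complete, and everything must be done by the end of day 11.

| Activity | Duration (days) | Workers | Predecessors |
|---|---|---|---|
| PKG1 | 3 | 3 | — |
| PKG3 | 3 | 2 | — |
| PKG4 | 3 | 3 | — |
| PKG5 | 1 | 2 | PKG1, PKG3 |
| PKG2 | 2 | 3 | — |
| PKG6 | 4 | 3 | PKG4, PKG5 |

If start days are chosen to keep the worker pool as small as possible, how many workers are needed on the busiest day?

6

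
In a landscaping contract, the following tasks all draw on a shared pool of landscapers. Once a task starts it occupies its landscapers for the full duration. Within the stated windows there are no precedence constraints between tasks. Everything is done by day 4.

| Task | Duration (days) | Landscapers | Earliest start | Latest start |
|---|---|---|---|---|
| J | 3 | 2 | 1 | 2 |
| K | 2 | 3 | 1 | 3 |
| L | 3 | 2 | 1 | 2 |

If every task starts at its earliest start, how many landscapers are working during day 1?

7

At early start, day 1 has: J, K, L.
Demand: 2 + 3 + 2 = 7.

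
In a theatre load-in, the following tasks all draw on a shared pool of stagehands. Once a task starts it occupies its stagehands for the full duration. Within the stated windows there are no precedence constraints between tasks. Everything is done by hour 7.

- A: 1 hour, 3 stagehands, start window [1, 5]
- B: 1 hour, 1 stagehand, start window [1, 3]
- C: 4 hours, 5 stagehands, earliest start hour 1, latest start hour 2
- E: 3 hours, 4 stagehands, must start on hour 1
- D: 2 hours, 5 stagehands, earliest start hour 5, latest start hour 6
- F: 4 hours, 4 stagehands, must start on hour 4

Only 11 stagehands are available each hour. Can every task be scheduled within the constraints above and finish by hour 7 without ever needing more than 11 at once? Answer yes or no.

Schedule A@1, B@1, C@2, E@1, D@6, F@4: h1:8  h2:9  h3:9  h4:9  h5:9  h6:9  h7:9 — peak 9 ≤ 11.

yes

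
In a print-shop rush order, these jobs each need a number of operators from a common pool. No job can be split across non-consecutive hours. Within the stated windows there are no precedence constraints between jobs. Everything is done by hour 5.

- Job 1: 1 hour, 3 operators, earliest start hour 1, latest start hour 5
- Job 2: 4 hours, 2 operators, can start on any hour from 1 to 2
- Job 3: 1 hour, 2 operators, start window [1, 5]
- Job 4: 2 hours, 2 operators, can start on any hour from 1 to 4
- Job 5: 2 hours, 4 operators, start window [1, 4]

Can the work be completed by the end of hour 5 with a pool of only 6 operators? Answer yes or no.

Schedule Job 1@1, Job 2@1, Job 3@2, Job 4@2, Job 5@4: h1:5  h2:6  h3:4  h4:6  h5:4 — peak 6 ≤ 6.

yes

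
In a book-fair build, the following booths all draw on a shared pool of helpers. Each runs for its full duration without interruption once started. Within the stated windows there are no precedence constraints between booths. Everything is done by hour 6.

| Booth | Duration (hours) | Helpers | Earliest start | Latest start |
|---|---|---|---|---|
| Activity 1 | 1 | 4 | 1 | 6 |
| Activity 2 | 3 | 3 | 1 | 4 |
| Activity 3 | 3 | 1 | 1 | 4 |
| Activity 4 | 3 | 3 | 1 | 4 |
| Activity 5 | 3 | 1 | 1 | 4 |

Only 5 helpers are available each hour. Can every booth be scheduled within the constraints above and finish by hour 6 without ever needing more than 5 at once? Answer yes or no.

no

The minimum achievable peak is 6; 5 < 6, so no feasible schedule stays within the cap.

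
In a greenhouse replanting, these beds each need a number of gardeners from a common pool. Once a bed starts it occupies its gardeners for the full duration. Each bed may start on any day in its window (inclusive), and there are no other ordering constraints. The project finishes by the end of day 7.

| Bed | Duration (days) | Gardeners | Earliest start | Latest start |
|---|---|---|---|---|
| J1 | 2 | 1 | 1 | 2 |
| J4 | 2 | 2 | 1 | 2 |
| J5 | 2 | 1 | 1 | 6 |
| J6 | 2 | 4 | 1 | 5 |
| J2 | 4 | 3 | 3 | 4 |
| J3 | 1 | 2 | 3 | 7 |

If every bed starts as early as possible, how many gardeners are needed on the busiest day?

8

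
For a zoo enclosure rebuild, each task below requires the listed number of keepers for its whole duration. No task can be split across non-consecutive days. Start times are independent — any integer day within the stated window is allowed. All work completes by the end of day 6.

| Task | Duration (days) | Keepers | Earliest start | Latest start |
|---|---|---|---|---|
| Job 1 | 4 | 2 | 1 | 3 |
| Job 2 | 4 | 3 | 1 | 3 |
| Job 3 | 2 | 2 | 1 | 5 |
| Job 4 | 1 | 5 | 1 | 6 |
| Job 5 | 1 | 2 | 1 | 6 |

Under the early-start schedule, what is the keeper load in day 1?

14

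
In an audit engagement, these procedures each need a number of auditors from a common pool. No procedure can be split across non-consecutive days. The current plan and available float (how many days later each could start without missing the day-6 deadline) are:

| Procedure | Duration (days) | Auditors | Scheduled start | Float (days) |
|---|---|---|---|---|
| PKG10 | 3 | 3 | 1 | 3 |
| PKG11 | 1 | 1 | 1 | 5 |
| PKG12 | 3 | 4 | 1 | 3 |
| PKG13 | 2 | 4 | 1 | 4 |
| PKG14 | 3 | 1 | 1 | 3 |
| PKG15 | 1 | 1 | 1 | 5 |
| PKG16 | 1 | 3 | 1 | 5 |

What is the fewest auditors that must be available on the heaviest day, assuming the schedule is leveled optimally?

Early-start (PKG10@1, PKG11@1, PKG12@1, PKG13@1, PKG14@1, PKG15@1, PKG16@1) gives peak 17: d1:17  d2:12  d3:8  d4:0  d5:0  d6:0.
Shift PKG12→2, PKG13→5, PKG14→4, PKG15→4.
Schedule PKG10@1, PKG11@1, PKG12@2, PKG13@5, PKG14@4, PKG15@4, PKG16@1: d1:7  d2:7  d3:7  d4:6  d5:5  d6:5 — peak 7.
Total auditor-days = 37 over 6 days ⇒ peak ≥ ⌈37/6⌉ = 7, so 7 is optimal.

7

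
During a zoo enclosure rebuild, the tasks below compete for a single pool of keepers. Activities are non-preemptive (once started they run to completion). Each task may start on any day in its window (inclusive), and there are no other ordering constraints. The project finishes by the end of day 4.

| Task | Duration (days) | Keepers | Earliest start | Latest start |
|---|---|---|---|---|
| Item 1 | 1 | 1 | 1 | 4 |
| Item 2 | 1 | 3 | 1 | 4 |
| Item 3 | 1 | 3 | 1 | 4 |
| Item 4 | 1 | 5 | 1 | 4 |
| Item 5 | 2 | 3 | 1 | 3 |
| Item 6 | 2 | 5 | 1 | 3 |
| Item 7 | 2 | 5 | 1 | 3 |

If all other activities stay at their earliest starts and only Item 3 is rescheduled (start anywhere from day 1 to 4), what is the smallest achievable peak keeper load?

22

Item 3@1: d1:25  d2:13  d3:0  d4:0 → peak 25
Item 3@2: d1:22  d2:16  d3:0  d4:0 → peak 22
Item 3@3: d1:22  d2:13  d3:3  d4:0 → peak 22
Item 3@4: d1:22  d2:13  d3:0  d4:3 → peak 22
Best is Item 3@2, peak 22.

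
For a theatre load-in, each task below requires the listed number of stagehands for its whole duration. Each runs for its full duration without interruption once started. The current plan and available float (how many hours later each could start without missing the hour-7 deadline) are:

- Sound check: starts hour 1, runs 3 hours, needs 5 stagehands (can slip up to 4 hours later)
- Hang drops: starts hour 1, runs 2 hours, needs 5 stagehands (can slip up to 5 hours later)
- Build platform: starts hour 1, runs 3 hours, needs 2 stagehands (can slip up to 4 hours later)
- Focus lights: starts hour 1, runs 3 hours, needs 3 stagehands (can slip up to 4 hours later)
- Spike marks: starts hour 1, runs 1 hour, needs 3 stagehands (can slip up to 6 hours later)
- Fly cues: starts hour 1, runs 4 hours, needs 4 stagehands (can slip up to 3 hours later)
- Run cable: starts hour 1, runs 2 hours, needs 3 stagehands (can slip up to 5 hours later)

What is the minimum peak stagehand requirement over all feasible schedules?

10

Early-start (Sound check@1, Hang drops@1, Build platform@1, Focus lights@1, Spike marks@1, Fly cues@1, Run cable@1) gives peak 25: h1:25  h2:22  h3:14  h4:4  h5:0  h6:0  h7:0.
Shift Build platform→3, Focus lights→3, Spike marks→6, Fly cues→4, Run cable→6.
Schedule Sound check@1, Hang drops@1, Build platform@3, Focus lights@3, Spike marks@6, Fly cues@4, Run cable@6: h1:10  h2:10  h3:10  h4:9  h5:9  h6:10  h7:7 — peak 10.
Total stagehand-hours = 65 over 7 hours ⇒ peak ≥ ⌈65/7⌉ = 10, so 10 is optimal.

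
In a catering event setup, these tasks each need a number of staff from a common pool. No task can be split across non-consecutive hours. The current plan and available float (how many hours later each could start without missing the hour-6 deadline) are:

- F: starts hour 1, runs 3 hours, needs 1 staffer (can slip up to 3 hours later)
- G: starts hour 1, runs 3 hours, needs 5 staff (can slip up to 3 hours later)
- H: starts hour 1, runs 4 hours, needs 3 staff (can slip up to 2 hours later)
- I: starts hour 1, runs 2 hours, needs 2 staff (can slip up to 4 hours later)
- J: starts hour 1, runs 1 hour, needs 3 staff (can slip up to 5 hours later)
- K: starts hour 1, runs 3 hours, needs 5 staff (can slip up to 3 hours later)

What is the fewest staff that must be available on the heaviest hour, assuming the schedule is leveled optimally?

Early-start (F@1, G@1, H@1, I@1, J@1, K@1) gives peak 19: h1:19  h2:16  h3:14  h4:3  h5:0  h6:0.
Shift I→4, J→5, K→4.
Schedule F@1, G@1, H@1, I@4, J@5, K@4: h1:9  h2:9  h3:9  h4:10  h5:10  h6:5 — peak 10.

10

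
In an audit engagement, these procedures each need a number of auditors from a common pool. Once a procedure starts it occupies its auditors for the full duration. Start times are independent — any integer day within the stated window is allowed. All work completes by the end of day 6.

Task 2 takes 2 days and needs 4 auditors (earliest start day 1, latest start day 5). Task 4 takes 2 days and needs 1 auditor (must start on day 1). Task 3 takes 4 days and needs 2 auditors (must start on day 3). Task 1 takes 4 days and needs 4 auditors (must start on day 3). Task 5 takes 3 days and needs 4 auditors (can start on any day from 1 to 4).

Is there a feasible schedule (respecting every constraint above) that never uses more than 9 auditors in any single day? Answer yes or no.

The minimum achievable peak is 10; 9 < 10, so no feasible schedule stays within the cap.

no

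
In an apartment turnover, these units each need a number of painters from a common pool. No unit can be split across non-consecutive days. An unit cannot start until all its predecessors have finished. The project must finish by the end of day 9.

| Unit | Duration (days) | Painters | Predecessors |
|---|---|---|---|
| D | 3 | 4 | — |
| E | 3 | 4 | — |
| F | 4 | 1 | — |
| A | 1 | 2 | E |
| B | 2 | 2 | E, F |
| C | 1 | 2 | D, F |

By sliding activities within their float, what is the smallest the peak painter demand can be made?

5

Early-start (D@1, E@1, F@1, A@4, B@5, C@5) gives peak 9: d1:9  d2:9  d3:9  d4:3  d5:4  d6:2  d7:0  d8:0  d9:0.
Shift E→4, A→7, B→7, C→8.
Schedule D@1, E@4, F@1, A@7, B@7, C@8: d1:5  d2:5  d3:5  d4:5  d5:4  d6:4  d7:4  d8:4  d9:0 — peak 5.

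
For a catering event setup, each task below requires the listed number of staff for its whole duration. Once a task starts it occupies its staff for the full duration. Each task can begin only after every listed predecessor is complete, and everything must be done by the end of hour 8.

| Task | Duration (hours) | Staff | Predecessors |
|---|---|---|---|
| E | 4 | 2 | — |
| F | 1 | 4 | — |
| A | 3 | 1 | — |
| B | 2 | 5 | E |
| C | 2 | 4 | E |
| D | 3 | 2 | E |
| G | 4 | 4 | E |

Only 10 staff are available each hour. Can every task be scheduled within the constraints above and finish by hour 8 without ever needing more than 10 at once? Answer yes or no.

The minimum achievable peak is 11; 10 < 11, so no feasible schedule stays within the cap.

no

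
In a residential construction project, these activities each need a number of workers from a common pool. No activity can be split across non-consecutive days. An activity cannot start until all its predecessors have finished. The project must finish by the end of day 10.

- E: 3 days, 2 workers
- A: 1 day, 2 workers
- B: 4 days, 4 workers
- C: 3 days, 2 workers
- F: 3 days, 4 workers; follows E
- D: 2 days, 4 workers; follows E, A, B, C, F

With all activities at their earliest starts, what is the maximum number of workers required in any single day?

10

Early-start schedule: E@1, A@1, B@1, C@1, F@4, D@7.
Load per day: day 1: 10, day 2: 8, day 3: 8, day 4: 8, day 5: 4, day 6: 4, day 7: 4, day 8: 4, day 9: 0, day 10: 0.
Peak is 10.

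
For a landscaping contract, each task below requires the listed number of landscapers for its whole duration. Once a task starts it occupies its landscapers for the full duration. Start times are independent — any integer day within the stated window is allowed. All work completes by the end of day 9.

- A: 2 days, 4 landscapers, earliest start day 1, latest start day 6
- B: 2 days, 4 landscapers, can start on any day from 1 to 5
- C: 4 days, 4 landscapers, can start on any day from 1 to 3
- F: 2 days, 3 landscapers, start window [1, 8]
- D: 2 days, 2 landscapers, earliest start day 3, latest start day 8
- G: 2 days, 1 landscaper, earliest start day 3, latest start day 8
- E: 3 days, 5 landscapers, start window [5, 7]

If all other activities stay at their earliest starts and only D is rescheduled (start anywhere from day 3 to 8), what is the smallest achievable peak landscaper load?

D@3: d1:15  d2:15  d3:7  d4:7  d5:5  d6:5  d7:5  d8:0  d9:0 → peak 15
D@4: d1:15  d2:15  d3:5  d4:7  d5:7  d6:5  d7:5  d8:0  d9:0 → peak 15
D@5: d1:15  d2:15  d3:5  d4:5  d5:7  d6:7  d7:5  d8:0  d9:0 → peak 15
D@6: d1:15  d2:15  d3:5  d4:5  d5:5  d6:7  d7:7  d8:0  d9:0 → peak 15
D@7: d1:15  d2:15  d3:5  d4:5  d5:5  d6:5  d7:7  d8:2  d9:0 → peak 15
D@8: d1:15  d2:15  d3:5  d4:5  d5:5  d6:5  d7:5  d8:2  d9:2 → peak 15
Best is D@3, peak 15.

15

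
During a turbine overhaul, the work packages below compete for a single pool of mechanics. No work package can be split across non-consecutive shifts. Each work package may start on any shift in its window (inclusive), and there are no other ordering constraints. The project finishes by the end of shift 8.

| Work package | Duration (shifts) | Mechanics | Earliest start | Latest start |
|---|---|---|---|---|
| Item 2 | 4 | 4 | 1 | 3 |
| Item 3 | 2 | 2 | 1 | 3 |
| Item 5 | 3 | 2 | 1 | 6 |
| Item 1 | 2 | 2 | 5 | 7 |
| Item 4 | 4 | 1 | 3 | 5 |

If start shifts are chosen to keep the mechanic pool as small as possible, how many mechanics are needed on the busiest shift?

6

Early-start (Item 2@1, Item 3@1, Item 5@1, Item 1@5, Item 4@3) gives peak 8: s1:8  s2:8  s3:7  s4:5  s5:3  s6:3  s7:0  s8:0.
Shift Item 5→3, Item 4→5.
Schedule Item 2@1, Item 3@1, Item 5@3, Item 1@5, Item 4@5: s1:6  s2:6  s3:6  s4:6  s5:5  s6:3  s7:1  s8:1 — peak 6.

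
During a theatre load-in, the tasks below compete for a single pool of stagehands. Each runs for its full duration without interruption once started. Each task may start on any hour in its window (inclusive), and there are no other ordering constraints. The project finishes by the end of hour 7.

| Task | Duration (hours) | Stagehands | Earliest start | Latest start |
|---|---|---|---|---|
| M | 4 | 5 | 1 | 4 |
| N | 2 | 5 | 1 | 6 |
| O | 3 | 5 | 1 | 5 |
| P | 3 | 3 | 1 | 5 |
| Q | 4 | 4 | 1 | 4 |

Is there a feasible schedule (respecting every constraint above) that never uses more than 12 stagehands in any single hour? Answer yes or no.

Schedule M@1, N@1, O@5, P@3, Q@3: h1:10  h2:10  h3:12  h4:12  h5:12  h6:9  h7:5 — peak 12 ≤ 12.

yes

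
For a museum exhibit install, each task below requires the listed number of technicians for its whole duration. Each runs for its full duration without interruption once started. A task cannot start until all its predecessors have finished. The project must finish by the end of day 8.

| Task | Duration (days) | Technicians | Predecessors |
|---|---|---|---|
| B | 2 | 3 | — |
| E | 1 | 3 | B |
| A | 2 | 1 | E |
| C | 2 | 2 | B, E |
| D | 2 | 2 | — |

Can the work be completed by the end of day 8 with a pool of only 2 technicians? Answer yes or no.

no

Total technician-days = 19; over 8 days the average is 19/8 > 2, so some day must exceed 2.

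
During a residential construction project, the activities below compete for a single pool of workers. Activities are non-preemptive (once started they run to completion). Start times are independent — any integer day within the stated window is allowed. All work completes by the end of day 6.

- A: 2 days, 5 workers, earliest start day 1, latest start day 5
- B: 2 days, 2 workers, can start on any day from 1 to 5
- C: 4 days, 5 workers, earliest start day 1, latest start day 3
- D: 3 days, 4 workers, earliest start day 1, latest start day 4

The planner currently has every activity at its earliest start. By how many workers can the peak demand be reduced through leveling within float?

Early-start peak: d1:16  d2:16  d3:9  d4:5  d5:0  d6:0 ⇒ 16.
Leveled (A@1, B@1, C@3, D@3): d1:7  d2:7  d3:9  d4:9  d5:9  d6:5 ⇒ 9.
Reduction 16 − 9 = 7.

7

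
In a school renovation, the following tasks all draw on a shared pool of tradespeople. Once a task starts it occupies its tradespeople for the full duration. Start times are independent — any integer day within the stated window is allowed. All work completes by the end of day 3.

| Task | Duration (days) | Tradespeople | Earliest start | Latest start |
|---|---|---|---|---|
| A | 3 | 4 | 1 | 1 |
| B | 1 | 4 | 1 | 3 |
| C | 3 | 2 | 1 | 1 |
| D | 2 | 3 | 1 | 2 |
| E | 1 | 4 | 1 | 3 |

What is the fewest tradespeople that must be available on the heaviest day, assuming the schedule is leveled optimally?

Early-start (A@1, B@1, C@1, D@1, E@1) gives peak 17: d1:17  d2:9  d3:6.
Shift E→2.
Schedule A@1, B@1, C@1, D@1, E@2: d1:13  d2:13  d3:6 — peak 13.
No arrangement of the 18 feasible schedules does better.

13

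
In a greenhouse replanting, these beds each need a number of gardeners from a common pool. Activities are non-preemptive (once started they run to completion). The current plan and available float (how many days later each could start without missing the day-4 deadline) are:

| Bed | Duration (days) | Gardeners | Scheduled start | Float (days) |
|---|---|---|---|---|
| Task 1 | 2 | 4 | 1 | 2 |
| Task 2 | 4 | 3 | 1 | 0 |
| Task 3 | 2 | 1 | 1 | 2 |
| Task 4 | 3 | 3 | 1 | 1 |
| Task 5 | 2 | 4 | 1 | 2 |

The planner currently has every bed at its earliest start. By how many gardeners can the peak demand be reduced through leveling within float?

Early-start peak: d1:15  d2:15  d3:6  d4:3 ⇒ 15.
Leveled (Task 1@1, Task 2@1, Task 3@1, Task 4@1, Task 5@3): d1:11  d2:11  d3:10  d4:7 ⇒ 11.
Reduction 15 − 11 = 4.

4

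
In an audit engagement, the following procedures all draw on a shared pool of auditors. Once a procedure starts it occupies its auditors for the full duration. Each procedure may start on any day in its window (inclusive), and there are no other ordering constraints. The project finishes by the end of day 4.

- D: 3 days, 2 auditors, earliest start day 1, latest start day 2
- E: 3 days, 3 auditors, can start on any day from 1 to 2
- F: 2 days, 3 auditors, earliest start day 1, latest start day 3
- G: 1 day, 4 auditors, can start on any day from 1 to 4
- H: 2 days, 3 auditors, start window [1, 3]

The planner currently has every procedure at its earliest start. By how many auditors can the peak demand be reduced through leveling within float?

Early-start peak: d1:15  d2:11  d3:5  d4:0 ⇒ 15.
Leveled (D@1, E@1, F@1, G@4, H@3): d1:8  d2:8  d3:8  d4:7 ⇒ 8.
Reduction 15 − 8 = 7.

7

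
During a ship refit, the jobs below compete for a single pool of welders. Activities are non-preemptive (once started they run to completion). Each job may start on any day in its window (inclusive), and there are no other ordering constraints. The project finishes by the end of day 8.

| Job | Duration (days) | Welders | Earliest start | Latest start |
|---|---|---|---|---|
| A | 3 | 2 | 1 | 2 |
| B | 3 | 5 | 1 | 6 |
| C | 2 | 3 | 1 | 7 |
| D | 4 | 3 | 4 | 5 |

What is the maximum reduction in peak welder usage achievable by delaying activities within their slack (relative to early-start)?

Early-start peak: d1:10  d2:10  d3:7  d4:3  d5:3  d6:3  d7:3  d8:0 ⇒ 10.
Leveled (A@1, B@1, C@4, D@4): d1:7  d2:7  d3:7  d4:6  d5:6  d6:3  d7:3  d8:0 ⇒ 7.
Reduction 10 − 7 = 3.

3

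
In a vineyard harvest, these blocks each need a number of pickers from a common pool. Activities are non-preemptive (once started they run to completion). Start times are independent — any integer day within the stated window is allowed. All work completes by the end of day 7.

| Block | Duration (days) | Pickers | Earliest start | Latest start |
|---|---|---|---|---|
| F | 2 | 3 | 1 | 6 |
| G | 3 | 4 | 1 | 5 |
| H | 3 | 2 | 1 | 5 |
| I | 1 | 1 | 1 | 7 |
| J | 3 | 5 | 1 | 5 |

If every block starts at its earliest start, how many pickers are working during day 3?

At early start, day 3 has: G, H, J.
Demand: 4 + 2 + 5 = 11.

11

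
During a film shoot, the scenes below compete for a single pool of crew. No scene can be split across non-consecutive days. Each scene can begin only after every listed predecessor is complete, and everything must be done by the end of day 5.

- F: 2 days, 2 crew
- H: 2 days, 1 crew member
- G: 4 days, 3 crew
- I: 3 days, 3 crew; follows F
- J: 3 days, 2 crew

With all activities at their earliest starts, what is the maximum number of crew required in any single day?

8

Early-start schedule: F@1, H@1, G@1, I@3, J@1.
Load per day: day 1: 8, day 2: 8, day 3: 8, day 4: 6, day 5: 3.
Peak is 8.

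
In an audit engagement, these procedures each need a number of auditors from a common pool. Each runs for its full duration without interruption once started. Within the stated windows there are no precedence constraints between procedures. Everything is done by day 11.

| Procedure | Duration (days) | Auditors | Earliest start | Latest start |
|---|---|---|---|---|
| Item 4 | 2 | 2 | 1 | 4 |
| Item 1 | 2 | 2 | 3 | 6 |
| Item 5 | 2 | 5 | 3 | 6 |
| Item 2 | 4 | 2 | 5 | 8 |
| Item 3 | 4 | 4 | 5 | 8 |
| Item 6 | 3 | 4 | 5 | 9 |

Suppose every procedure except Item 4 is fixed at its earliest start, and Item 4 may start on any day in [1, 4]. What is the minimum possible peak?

Item 4@1: d1:2  d2:2  d3:7  d4:7  d5:10  d6:10  d7:10  d8:6  d9:0  d10:0  d11:0 → peak 10
Item 4@2: d1:0  d2:2  d3:9  d4:7  d5:10  d6:10  d7:10  d8:6  d9:0  d10:0  d11:0 → peak 10
Item 4@3: d1:0  d2:0  d3:9  d4:9  d5:10  d6:10  d7:10  d8:6  d9:0  d10:0  d11:0 → peak 10
Item 4@4: d1:0  d2:0  d3:7  d4:9  d5:12  d6:10  d7:10  d8:6  d9:0  d10:0  d11:0 → peak 12
Best is Item 4@1, peak 10.

10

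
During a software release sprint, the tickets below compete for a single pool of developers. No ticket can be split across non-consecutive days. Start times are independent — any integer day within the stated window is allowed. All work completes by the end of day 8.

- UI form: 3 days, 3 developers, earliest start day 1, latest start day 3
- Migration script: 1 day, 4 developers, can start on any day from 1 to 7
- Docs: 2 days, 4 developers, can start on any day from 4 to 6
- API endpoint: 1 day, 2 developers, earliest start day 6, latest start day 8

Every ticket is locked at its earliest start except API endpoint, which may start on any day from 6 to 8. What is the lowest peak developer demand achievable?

7

API endpoint@6: d1:7  d2:3  d3:3  d4:4  d5:4  d6:2  d7:0  d8:0 → peak 7
API endpoint@7: d1:7  d2:3  d3:3  d4:4  d5:4  d6:0  d7:2  d8:0 → peak 7
API endpoint@8: d1:7  d2:3  d3:3  d4:4  d5:4  d6:0  d7:0  d8:2 → peak 7
Best is API endpoint@6, peak 7.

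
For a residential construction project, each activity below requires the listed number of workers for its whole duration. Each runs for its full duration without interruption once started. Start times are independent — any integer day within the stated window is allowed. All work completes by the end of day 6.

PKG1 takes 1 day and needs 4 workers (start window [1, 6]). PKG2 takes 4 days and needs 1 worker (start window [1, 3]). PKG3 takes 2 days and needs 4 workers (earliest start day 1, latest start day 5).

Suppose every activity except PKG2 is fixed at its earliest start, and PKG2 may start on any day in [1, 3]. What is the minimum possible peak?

PKG2@1: d1:9  d2:5  d3:1  d4:1  d5:0  d6:0 → peak 9
PKG2@2: d1:8  d2:5  d3:1  d4:1  d5:1  d6:0 → peak 8
PKG2@3: d1:8  d2:4  d3:1  d4:1  d5:1  d6:1 → peak 8
Best is PKG2@2, peak 8.

8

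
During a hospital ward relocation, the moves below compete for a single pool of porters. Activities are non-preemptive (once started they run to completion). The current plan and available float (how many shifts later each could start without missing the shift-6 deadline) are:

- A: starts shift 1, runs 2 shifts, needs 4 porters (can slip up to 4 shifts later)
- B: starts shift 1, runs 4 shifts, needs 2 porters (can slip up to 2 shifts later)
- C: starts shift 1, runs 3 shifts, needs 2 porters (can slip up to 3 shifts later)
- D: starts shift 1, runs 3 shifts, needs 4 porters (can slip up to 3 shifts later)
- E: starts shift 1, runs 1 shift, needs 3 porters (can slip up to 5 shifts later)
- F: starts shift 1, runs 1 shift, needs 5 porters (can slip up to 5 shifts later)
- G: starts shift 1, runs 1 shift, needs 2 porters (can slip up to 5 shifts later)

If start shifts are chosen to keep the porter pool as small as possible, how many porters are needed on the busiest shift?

8

Early-start (A@1, B@1, C@1, D@1, E@1, F@1, G@1) gives peak 22: s1:22  s2:12  s3:8  s4:2  s5:0  s6:0.
Shift D→3, E→5, F→6, G→4.
Schedule A@1, B@1, C@1, D@3, E@5, F@6, G@4: s1:8  s2:8  s3:8  s4:8  s5:7  s6:5 — peak 8.
Total porter-shifts = 44 over 6 shifts ⇒ peak ≥ ⌈44/6⌉ = 8, so 8 is optimal.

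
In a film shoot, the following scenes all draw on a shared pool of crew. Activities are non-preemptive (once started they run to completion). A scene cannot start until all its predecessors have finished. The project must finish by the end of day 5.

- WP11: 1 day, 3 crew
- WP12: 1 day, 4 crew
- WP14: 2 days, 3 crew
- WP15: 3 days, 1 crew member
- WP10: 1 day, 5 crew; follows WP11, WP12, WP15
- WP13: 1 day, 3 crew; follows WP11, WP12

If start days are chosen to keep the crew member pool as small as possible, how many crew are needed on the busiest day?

Early-start (WP11@1, WP12@1, WP14@1, WP15@1, WP10@4, WP13@2) gives peak 11: d1:11  d2:7  d3:1  d4:5  d5:0.
Shift WP12→2, WP14→3, WP10→5, WP13→4.
Schedule WP11@1, WP12@2, WP14@3, WP15@1, WP10@5, WP13@4: d1:4  d2:5  d3:4  d4:6  d5:5 — peak 6.

6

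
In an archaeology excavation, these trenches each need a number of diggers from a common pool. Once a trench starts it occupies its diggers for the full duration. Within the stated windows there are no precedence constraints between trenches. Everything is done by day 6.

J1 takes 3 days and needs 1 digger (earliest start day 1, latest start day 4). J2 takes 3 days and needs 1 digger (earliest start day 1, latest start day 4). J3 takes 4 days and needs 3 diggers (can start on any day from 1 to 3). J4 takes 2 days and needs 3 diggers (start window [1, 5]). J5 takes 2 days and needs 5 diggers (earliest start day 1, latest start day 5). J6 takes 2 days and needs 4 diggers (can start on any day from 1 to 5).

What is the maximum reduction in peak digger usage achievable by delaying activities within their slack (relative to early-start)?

9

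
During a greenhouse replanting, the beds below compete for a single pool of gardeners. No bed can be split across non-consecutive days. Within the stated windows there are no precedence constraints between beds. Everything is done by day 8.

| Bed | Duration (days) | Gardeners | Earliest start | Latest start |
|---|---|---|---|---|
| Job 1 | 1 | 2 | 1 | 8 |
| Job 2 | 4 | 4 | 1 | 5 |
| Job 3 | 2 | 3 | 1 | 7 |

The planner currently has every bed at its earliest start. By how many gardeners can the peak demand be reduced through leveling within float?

Early-start peak: d1:9  d2:7  d3:4  d4:4  d5:0  d6:0  d7:0  d8:0 ⇒ 9.
Leveled (Job 1@1, Job 2@2, Job 3@6): d1:2  d2:4  d3:4  d4:4  d5:4  d6:3  d7:3  d8:0 ⇒ 4.
Reduction 9 − 4 = 5.

5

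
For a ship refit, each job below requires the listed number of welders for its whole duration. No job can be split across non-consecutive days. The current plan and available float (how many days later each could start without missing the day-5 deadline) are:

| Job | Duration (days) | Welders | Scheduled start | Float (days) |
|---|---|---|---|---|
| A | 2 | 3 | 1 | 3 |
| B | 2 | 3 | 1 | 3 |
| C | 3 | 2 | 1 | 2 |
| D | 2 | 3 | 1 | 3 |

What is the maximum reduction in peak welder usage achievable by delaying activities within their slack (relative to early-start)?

Early-start peak: d1:11  d2:11  d3:2  d4:0  d5:0 ⇒ 11.
Leveled (A@1, B@1, C@3, D@3): d1:6  d2:6  d3:5  d4:5  d5:2 ⇒ 6.
Reduction 11 − 6 = 5.

5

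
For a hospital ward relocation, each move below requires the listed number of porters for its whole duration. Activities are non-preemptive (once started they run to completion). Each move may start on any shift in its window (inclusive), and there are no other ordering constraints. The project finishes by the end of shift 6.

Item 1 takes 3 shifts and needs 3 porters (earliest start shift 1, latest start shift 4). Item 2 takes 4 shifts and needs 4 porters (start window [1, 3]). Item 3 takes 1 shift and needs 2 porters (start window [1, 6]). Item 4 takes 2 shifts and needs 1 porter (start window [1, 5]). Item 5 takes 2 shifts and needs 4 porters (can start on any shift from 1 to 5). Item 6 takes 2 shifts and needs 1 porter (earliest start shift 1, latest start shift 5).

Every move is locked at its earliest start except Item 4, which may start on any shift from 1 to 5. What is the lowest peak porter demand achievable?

14

Item 4@1: s1:15  s2:13  s3:7  s4:4  s5:0  s6:0 → peak 15
Item 4@2: s1:14  s2:13  s3:8  s4:4  s5:0  s6:0 → peak 14
Item 4@3: s1:14  s2:12  s3:8  s4:5  s5:0  s6:0 → peak 14
Item 4@4: s1:14  s2:12  s3:7  s4:5  s5:1  s6:0 → peak 14
Item 4@5: s1:14  s2:12  s3:7  s4:4  s5:1  s6:1 → peak 14
Best is Item 4@2, peak 14.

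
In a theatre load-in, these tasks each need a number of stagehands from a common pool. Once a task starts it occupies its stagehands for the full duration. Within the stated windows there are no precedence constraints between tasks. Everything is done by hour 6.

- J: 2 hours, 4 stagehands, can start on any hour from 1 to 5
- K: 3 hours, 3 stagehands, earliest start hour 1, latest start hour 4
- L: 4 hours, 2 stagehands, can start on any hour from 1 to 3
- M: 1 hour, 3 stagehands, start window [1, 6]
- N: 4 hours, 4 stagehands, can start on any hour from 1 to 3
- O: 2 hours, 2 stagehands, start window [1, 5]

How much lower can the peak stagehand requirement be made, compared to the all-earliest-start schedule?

Early-start peak: h1:18  h2:15  h3:9  h4:6  h5:0  h6:0 ⇒ 18.
Leveled (J@1, K@1, L@1, M@4, N@3, O@5): h1:9  h2:9  h3:9  h4:9  h5:6  h6:6 ⇒ 9.
Reduction 18 − 9 = 9.

9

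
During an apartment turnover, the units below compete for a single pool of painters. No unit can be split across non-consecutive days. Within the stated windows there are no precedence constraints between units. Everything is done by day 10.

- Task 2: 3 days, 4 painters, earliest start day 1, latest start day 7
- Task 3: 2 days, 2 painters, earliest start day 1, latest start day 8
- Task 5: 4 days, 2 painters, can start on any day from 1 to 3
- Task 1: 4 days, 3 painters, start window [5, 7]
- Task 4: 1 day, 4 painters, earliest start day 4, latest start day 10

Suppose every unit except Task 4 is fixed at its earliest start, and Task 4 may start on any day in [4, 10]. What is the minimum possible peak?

8

Task 4@4: d1:8  d2:8  d3:6  d4:6  d5:3  d6:3  d7:3  d8:3  d9:0  d10:0 → peak 8
Task 4@5: d1:8  d2:8  d3:6  d4:2  d5:7  d6:3  d7:3  d8:3  d9:0  d10:0 → peak 8
Task 4@6: d1:8  d2:8  d3:6  d4:2  d5:3  d6:7  d7:3  d8:3  d9:0  d10:0 → peak 8
Task 4@7: d1:8  d2:8  d3:6  d4:2  d5:3  d6:3  d7:7  d8:3  d9:0  d10:0 → peak 8
Task 4@8: d1:8  d2:8  d3:6  d4:2  d5:3  d6:3  d7:3  d8:7  d9:0  d10:0 → peak 8
Task 4@9: d1:8  d2:8  d3:6  d4:2  d5:3  d6:3  d7:3  d8:3  d9:4  d10:0 → peak 8
Task 4@10: d1:8  d2:8  d3:6  d4:2  d5:3  d6:3  d7:3  d8:3  d9:0  d10:4 → peak 8
Best is Task 4@4, peak 8.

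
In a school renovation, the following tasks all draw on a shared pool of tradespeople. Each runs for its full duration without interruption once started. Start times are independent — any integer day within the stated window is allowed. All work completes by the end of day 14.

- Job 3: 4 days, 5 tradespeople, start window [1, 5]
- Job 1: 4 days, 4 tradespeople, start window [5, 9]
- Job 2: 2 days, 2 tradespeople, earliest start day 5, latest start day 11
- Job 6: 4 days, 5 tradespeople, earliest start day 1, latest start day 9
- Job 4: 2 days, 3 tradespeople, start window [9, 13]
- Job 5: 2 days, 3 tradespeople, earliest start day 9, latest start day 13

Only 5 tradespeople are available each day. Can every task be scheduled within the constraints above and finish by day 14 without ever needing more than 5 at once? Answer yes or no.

no

Total tradesperson-days = 72; over 14 days the average is 72/14 > 5, so some day must exceed 5.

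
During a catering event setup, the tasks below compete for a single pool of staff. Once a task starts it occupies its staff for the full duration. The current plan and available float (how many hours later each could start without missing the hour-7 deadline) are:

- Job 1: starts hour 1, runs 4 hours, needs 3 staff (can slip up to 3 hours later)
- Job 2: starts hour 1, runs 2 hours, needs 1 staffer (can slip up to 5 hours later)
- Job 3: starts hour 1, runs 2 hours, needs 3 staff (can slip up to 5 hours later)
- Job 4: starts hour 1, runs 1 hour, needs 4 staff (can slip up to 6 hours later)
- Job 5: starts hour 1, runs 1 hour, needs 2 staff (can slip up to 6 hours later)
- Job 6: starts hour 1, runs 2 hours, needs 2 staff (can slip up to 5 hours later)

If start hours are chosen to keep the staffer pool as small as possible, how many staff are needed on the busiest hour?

Early-start (Job 1@1, Job 2@1, Job 3@1, Job 4@1, Job 5@1, Job 6@1) gives peak 15: h1:15  h2:9  h3:3  h4:3  h5:0  h6:0  h7:0.
Shift Job 3→5, Job 4→7, Job 5→3, Job 6→4.
Schedule Job 1@1, Job 2@1, Job 3@5, Job 4@7, Job 5@3, Job 6@4: h1:4  h2:4  h3:5  h4:5  h5:5  h6:3  h7:4 — peak 5.
Total staffer-hours = 30 over 7 hours ⇒ peak ≥ ⌈30/7⌉ = 5, so 5 is optimal.

5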